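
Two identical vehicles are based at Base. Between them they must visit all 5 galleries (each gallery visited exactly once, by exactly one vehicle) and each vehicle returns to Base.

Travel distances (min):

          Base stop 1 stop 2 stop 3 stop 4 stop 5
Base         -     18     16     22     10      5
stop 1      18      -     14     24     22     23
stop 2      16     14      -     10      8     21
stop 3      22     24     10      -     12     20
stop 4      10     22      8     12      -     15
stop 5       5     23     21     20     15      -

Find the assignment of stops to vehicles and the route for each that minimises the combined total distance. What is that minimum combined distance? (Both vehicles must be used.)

Try each way of splitting the stops between the two vehicles (each non-empty) and, for each split, find the best tour for each vehicle:
  {stop 1} + {stop 2, stop 3, stop 4, stop 5}: 36 + 53 = 89
  {stop 2} + {stop 1, stop 3, stop 4, stop 5}: 32 + 74 = 106
  {stop 1, stop 2} + {stop 3, stop 4, stop 5}: 48 + 47 = 95
  {stop 3} + {stop 1, stop 2, stop 4, stop 5}: 44 + 60 = 104
  {stop 1, stop 3} + {stop 2, stop 4, stop 5}: 64 + 44 = 108
  {stop 2, stop 3} + {stop 1, stop 4, stop 5}: 48 + 60 = 108
  … (15 splits in total)
  {stop 1, stop 2, stop 3, stop 4} + {stop 5}: 64 + 10 = 74  ← best
Best: vehicle 1 Base → stop 1 → stop 2 → stop 3 → stop 4 → Base = 64; vehicle 2 Base → stop 5 → Base = 10; combined 74.

Minimum combined distance: 74 min.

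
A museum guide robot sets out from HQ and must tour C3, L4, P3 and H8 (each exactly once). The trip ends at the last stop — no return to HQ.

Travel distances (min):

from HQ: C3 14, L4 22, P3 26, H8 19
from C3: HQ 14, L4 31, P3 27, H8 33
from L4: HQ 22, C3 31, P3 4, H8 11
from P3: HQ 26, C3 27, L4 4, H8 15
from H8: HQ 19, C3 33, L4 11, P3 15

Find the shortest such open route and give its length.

Shortest open route: 56 min.

There are 4! = 24 possible orderings.
HQ→C3→L4→P3→H8: 14+31+4+15 = 64
HQ→C3→L4→H8→P3: 14+31+11+15 = 71
HQ→C3→P3→L4→H8: 14+27+4+11 = 56
HQ→C3→P3→H8→L4: 14+27+15+11 = 67
HQ→C3→H8→L4→P3: 14+33+11+4 = 62
HQ→C3→H8→P3→L4: 14+33+15+4 = 66
HQ→L4→C3→P3→H8: 22+31+27+15 = 95
HQ→L4→C3→H8→P3: 22+31+33+15 = 101
HQ→L4→P3→C3→H8: 22+4+27+33 = 86
HQ→L4→P3→H8→C3: 22+4+15+33 = 74
HQ→L4→H8→C3→P3: 22+11+33+27 = 93
HQ→L4→H8→P3→C3: 22+11+15+27 = 75
HQ→P3→C3→L4→H8: 26+27+31+11 = 95
HQ→P3→C3→H8→L4: 26+27+33+11 = 97
… (10 more)
The minimum is 56.
One shortest path: HQ → C3 → P3 → L4 → H8.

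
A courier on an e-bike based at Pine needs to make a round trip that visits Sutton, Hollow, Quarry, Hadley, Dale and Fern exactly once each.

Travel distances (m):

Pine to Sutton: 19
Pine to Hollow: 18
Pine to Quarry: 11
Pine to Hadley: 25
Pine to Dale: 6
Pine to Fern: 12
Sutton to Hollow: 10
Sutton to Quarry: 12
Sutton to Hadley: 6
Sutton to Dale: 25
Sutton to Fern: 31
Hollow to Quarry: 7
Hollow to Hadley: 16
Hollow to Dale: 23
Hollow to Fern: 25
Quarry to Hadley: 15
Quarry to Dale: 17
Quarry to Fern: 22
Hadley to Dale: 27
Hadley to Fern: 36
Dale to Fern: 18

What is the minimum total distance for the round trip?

Shortest round trip = 90 m.

Pine→Sutton→Hollow→Quarry→Hadley→Dale→Fern→Pine: 19+10+7+15+27+18+12 = 108
Pine→Sutton→Hollow→Quarry→Hadley→Fern→Dale→Pine: 19+10+7+15+36+18+6 = 111
Pine→Sutton→Hollow→Quarry→Dale→Hadley→Fern→Pine: 19+10+7+17+27+36+12 = 128
Pine→Sutton→Hollow→Quarry→Dale→Fern→Hadley→Pine: 19+10+7+17+18+36+25 = 132
Pine→Sutton→Hollow→Quarry→Fern→Hadley→Dale→Pine: 19+10+7+22+36+27+6 = 127
Pine→Sutton→Hollow→Quarry→Fern→Dale→Hadley→Pine: 19+10+7+22+18+27+25 = 128
Pine→Sutton→Hollow→Hadley→Quarry→Dale→Fern→Pine: 19+10+16+15+17+18+12 = 107
Pine→Sutton→Hollow→Hadley→Quarry→Fern→Dale→Pine: 19+10+16+15+22+18+6 = 106
… (352 more)
Pine→Dale→Hadley→Sutton→Hollow→Quarry→Fern→Pine: 6+27+6+10+7+22+12 = 90  ← best
The minimum is 90.
One optimal route: Pine → Dale → Hadley → Sutton → Hollow → Quarry → Fern → Pine (or its reverse).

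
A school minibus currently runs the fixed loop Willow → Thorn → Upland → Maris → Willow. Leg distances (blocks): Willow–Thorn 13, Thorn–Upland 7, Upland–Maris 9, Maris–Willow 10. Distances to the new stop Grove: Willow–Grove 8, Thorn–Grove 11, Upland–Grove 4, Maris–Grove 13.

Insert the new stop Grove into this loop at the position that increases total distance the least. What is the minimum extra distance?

+6 blocks — insert Grove between Willow and Thorn.

Insertion cost between consecutive stops i–j is d(i,Grove) + d(Grove,j) − d(i,j):
  between Willow and Thorn: 8 + 11 − 13 = 6
  between Thorn and Upland: 11 + 4 − 7 = 8
  between Upland and Maris: 4 + 13 − 9 = 8
  between Maris and Willow: 13 + 8 − 10 = 11
Cheapest insertion is between Willow and Thorn, adding 6.
New total = 39 + 6 = 45.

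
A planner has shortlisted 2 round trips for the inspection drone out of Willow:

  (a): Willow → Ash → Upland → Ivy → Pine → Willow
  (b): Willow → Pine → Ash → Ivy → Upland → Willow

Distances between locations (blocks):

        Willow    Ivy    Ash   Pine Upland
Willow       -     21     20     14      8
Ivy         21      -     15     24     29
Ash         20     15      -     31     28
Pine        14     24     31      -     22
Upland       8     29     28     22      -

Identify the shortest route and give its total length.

(a): 20 + 28 + 29 + 24 + 14 = 115
(b): 14 + 31 + 15 + 29 + 8 = 97

Shortest is (b), total 97 blocks.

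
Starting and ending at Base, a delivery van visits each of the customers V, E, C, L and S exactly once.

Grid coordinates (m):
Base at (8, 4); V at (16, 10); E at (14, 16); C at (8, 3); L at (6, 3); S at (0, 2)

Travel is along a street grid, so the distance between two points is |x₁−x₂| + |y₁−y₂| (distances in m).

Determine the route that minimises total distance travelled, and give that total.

Minimum total distance: 60 m.

There are 60 distinct closed tours to check (reversals are equivalent).
Base→V→E→C→L→S→Base: 14+8+19+2+7+10 = 60
Base→V→E→C→S→L→Base: 14+8+19+9+7+3 = 60
Base→V→E→L→C→S→Base: 14+8+21+2+9+10 = 64
Base→V→E→L→S→C→Base: 14+8+21+7+9+1 = 60
Base→V→E→S→C→L→Base: 14+8+28+9+2+3 = 64
Base→V→E→S→L→C→Base: 14+8+28+7+2+1 = 60
Base→V→C→E→L→S→Base: 14+15+19+21+7+10 = 86
Base→V→C→E→S→L→Base: 14+15+19+28+7+3 = 86
Base→V→C→L→E→S→Base: 14+15+2+21+28+10 = 90
Base→V→C→L→S→E→Base: 14+15+2+7+28+18 = 84
Base→V→C→S→E→L→Base: 14+15+9+28+21+3 = 90
Base→V→C→S→L→E→Base: 14+15+9+7+21+18 = 84
Base→V→L→E→C→S→Base: 14+17+21+19+9+10 = 90
Base→V→L→E→S→C→Base: 14+17+21+28+9+1 = 90
… (46 more)
The minimum is 60.
One optimal route: Base → V → E → C → L → S → Base (or its reverse).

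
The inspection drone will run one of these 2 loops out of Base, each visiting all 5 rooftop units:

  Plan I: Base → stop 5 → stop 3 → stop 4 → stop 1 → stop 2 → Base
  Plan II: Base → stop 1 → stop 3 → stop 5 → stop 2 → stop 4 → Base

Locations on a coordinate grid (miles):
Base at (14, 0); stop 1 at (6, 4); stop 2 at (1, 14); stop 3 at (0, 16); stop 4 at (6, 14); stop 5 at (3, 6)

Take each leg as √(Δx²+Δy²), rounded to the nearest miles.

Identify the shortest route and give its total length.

Plan I: 13 + 10 + 6 + 10 + 11 + 19 = 69
Plan II: 9 + 13 + 10 + 8 + 5 + 16 = 61

Shortest is Plan II, total 61 miles.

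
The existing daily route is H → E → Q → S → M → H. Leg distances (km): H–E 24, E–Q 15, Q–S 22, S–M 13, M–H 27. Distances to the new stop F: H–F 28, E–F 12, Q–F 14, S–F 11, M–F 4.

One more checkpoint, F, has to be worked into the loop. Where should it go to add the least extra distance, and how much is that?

Minimum extra distance: 2 km, inserting F between S and M.

Insertion cost between consecutive stops i–j is d(i,F) + d(F,j) − d(i,j):
  between H and E: 28 + 12 − 24 = 16
  between E and Q: 12 + 14 − 15 = 11
  between Q and S: 14 + 11 − 22 = 3
  between S and M: 11 + 4 − 13 = 2
  between M and H: 4 + 28 − 27 = 5
Cheapest insertion is between S and M, adding 2.
New total = 101 + 2 = 103.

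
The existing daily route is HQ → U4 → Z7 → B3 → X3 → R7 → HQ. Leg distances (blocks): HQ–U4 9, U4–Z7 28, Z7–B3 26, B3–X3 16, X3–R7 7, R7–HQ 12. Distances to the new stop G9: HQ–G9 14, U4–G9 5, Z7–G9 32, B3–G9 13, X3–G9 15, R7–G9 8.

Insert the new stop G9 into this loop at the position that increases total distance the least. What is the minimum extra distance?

+9 blocks — insert G9 between U4 and Z7.

Insertion cost between consecutive stops i–j is d(i,G9) + d(G9,j) − d(i,j):
  between HQ and U4: 14 + 5 − 9 = 10
  between U4 and Z7: 5 + 32 − 28 = 9
  between Z7 and B3: 32 + 13 − 26 = 19
  between B3 and X3: 13 + 15 − 16 = 12
  between X3 and R7: 15 + 8 − 7 = 16
  between R7 and HQ: 8 + 14 − 12 = 10
Cheapest insertion is between U4 and Z7, adding 9.
New total = 98 + 9 = 107.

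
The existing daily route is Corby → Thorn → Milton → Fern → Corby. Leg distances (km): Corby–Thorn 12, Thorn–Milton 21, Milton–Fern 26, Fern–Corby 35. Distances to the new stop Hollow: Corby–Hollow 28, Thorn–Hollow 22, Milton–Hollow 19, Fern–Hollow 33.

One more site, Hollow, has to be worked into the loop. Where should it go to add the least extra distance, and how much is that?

Adding 20 km by placing Hollow on the Thorn–Milton leg.

Insertion cost between consecutive stops i–j is d(i,Hollow) + d(Hollow,j) − d(i,j):
  between Corby and Thorn: 28 + 22 − 12 = 38
  between Thorn and Milton: 22 + 19 − 21 = 20
  between Milton and Fern: 19 + 33 − 26 = 26
  between Fern and Corby: 33 + 28 − 35 = 26
Cheapest insertion is between Thorn and Milton, adding 20.
New total = 94 + 20 = 114.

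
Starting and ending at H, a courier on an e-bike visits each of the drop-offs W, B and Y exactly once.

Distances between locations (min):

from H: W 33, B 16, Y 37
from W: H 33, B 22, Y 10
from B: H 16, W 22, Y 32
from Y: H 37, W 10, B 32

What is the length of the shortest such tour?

There are 3 distinct closed tours to check (reversals are equivalent).
H-W-B-Y-H: 33+22+32+37 = 124
H-W-Y-B-H: 33+10+32+16 = 91
H-B-W-Y-H: 16+22+10+37 = 85
The minimum is 85.
One optimal route: H → B → W → Y → H (or its reverse).

Minimum total distance: 85 min.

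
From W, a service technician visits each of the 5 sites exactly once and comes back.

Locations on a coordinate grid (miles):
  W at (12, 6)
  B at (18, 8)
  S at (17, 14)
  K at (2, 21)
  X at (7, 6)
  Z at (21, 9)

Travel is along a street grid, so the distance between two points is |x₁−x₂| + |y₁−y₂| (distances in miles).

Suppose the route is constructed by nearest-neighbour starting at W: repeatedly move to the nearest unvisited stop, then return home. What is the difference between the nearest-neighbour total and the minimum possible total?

The nearest-neighbour route is 10 miles longer than optimal.

From W: X=5, B=8, Z=12, S=13, K=25 → choose X (5).
From X: B=13, Z=17, S=18, K=20 → choose B (13).
From B: Z=4, S=7, K=29 → choose Z (4).
From Z: S=9, K=31 → choose S (9).
From S: K=22 → choose K (22).
NN route W → X → B → Z → S → K → W costs 78.
Optimal: W → B → Z → S → K → X → W costs 68 (by enumerating all 60 distinct tours).
Excess = 78 − 68 = 10.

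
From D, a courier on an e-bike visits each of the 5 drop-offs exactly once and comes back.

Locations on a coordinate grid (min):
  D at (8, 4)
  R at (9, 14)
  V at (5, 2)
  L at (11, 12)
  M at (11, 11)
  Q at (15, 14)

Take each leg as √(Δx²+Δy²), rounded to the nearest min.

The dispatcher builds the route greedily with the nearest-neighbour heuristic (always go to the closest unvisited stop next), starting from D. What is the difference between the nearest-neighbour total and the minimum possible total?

1 min longer than the optimal tour.

D: V=4, M=8, L=9, R=10, Q=12 ⇒ V
V: M=11, L=12, R=13, Q=16 ⇒ M
M: L=1, R=4, Q=5 ⇒ L
L: R=3, Q=4 ⇒ R
R: Q=6 ⇒ Q
NN route D → V → M → L → R → Q → D costs 37.
Optimal: D → R → Q → L → M → V → D costs 36 (by enumerating all 60 distinct tours).
Excess = 37 − 36 = 1.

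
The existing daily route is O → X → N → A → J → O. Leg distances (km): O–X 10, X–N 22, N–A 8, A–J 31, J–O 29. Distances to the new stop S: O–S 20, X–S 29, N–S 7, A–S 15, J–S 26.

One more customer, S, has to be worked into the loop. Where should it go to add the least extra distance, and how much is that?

+10 km — insert S between A and J.

Insertion cost between consecutive stops i–j is d(i,S) + d(S,j) − d(i,j):
  between O and X: 20 + 29 − 10 = 39
  between X and N: 29 + 7 − 22 = 14
  between N and A: 7 + 15 − 8 = 14
  between A and J: 15 + 26 − 31 = 10
  between J and O: 26 + 20 − 29 = 17
Cheapest insertion is between A and J, adding 10.
New total = 100 + 10 = 110.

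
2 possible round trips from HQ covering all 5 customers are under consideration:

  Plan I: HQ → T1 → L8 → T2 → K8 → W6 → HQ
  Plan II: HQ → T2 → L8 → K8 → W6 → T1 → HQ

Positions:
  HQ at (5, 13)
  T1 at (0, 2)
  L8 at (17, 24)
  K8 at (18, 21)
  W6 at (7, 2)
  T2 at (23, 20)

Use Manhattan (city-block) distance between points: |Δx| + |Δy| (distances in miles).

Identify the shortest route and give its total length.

92 miles — Plan II is the shortest.

Plan I: 16 + 39 + 10 + 6 + 30 + 13 = 114
Plan II: 25 + 10 + 4 + 30 + 7 + 16 = 92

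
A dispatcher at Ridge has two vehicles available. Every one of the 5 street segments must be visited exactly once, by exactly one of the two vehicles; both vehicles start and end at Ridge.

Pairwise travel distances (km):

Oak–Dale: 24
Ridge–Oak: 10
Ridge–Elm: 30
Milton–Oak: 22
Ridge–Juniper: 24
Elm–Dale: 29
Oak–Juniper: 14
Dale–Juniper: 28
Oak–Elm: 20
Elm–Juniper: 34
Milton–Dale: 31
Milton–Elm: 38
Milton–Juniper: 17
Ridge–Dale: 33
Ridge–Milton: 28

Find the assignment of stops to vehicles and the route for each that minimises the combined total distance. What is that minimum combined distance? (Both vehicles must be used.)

151 km — the smallest possible combined total.

There are 2^4 − 1 = 15 ways to divide the 5 stops into two non-empty groups. For each, the best each vehicle can do is its own shortest tour through its group:
  {Milton} + {Oak, Elm, Dale, Juniper}: 56 + 111 = 167
  {Oak} + {Milton, Elm, Dale, Juniper}: 20 + 131 = 151
  {Milton, Oak} + {Elm, Dale, Juniper}: 60 + 111 = 171
  {Elm} + {Milton, Oak, Dale, Juniper}: 60 + 105 = 165
  {Milton, Elm} + {Oak, Dale, Juniper}: 96 + 85 = 181
  {Oak, Elm} + {Milton, Dale, Juniper}: 60 + 105 = 165
  … (15 splits in total)
Best: vehicle 1 Ridge → Oak → Ridge = 20; vehicle 2 Ridge → Elm → Dale → Milton → Juniper → Ridge = 131; combined 151.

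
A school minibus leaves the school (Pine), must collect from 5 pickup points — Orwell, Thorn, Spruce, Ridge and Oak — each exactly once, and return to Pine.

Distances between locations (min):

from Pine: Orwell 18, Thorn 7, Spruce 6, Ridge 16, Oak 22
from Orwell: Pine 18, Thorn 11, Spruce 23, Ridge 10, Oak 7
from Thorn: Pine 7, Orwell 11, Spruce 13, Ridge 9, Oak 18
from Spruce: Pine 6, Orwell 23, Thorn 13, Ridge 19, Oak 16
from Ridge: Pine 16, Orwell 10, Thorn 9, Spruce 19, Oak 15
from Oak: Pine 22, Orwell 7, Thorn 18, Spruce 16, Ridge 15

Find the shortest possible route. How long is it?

There are 60 distinct closed tours to check (reversals are equivalent).
Pine - Orwell - Thorn - Spruce - Ridge - Oak - Pine: 18+11+13+19+15+22 = 98
Pine - Orwell - Thorn - Spruce - Oak - Ridge - Pine: 18+11+13+16+15+16 = 89
Pine - Orwell - Thorn - Ridge - Spruce - Oak - Pine: 18+11+9+19+16+22 = 95
Pine - Orwell - Thorn - Ridge - Oak - Spruce - Pine: 18+11+9+15+16+6 = 75
Pine - Orwell - Thorn - Oak - Spruce - Ridge - Pine: 18+11+18+16+19+16 = 98
Pine - Orwell - Thorn - Oak - Ridge - Spruce - Pine: 18+11+18+15+19+6 = 87
Pine - Orwell - Spruce - Thorn - Ridge - Oak - Pine: 18+23+13+9+15+22 = 100
Pine - Orwell - Spruce - Thorn - Oak - Ridge - Pine: 18+23+13+18+15+16 = 103
Pine - Orwell - Spruce - Ridge - Thorn - Oak - Pine: 18+23+19+9+18+22 = 109
Pine - Orwell - Spruce - Ridge - Oak - Thorn - Pine: 18+23+19+15+18+7 = 100
Pine - Orwell - Spruce - Oak - Thorn - Ridge - Pine: 18+23+16+18+9+16 = 100
Pine - Orwell - Spruce - Oak - Ridge - Thorn - Pine: 18+23+16+15+9+7 = 88
Pine - Orwell - Ridge - Thorn - Spruce - Oak - Pine: 18+10+9+13+16+22 = 88
Pine - Orwell - Ridge - Thorn - Oak - Spruce - Pine: 18+10+9+18+16+6 = 77
… (46 more)
Pine - Thorn - Ridge - Orwell - Oak - Spruce - Pine: 7+9+10+7+16+6 = 55  ← best
The minimum is 55.
One optimal route: Pine → Thorn → Ridge → Orwell → Oak → Spruce → Pine (or its reverse).

Minimum total distance: 55 min.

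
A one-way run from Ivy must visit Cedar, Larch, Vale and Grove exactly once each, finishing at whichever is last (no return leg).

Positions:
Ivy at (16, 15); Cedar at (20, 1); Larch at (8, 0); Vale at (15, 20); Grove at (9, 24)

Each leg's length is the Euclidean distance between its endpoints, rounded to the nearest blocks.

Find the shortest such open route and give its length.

48 blocks — the minimum one-way total.

There are 4! = 24 possible orderings.
Ivy → Cedar → Larch → Vale → Grove: 15+12+21+7 = 55
Ivy → Cedar → Larch → Grove → Vale: 15+12+24+7 = 58
Ivy → Cedar → Vale → Larch → Grove: 15+20+21+24 = 80
Ivy → Cedar → Vale → Grove → Larch: 15+20+7+24 = 66
Ivy → Cedar → Grove → Larch → Vale: 15+25+24+21 = 85
Ivy → Cedar → Grove → Vale → Larch: 15+25+7+21 = 68
Ivy → Larch → Cedar → Vale → Grove: 17+12+20+7 = 56
Ivy → Larch → Cedar → Grove → Vale: 17+12+25+7 = 61
Ivy → Larch → Vale → Cedar → Grove: 17+21+20+25 = 83
Ivy → Larch → Vale → Grove → Cedar: 17+21+7+25 = 70
Ivy → Larch → Grove → Cedar → Vale: 17+24+25+20 = 86
Ivy → Larch → Grove → Vale → Cedar: 17+24+7+20 = 68
Ivy → Vale → Cedar → Larch → Grove: 5+20+12+24 = 61
Ivy → Vale → Cedar → Grove → Larch: 5+20+25+24 = 74
… (10 more)
Ivy → Vale → Grove → Larch → Cedar: 5+7+24+12 = 48  ← best
The minimum is 48.
One shortest path: Ivy → Vale → Grove → Larch → Cedar.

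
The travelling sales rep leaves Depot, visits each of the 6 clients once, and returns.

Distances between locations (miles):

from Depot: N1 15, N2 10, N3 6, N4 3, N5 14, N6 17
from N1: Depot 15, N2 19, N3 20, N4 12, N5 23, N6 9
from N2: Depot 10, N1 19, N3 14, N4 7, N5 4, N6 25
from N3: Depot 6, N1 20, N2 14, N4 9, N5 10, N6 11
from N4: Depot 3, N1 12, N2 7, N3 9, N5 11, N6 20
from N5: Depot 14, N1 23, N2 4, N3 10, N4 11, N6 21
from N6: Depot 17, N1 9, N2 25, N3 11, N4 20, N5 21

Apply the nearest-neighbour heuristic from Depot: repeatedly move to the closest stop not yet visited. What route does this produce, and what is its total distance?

Depot → [N4:3 / N3:6 / N2:10 / N5:14 / N1:15 / N6:17] → N4 (3)
N4 → [N2:7 / N3:9 / N5:11 / N1:12 / N6:20] → N2 (7)
N2 → [N5:4 / N3:14 / N1:19 / N6:25] → N5 (4)
N5 → [N3:10 / N6:21 / N1:23] → N3 (10)
N3 → [N6:11 / N1:20] → N6 (11)
N6 → [N1:9] → N1 (9)
Return N1→Depot: 15.
Total = 3 + 7 + 4 + 10 + 11 + 9 + 15 = 59.

Total distance 59 miles via the nearest-neighbour route Depot → N4 → N2 → N5 → N3 → N6 → N1 → Depot.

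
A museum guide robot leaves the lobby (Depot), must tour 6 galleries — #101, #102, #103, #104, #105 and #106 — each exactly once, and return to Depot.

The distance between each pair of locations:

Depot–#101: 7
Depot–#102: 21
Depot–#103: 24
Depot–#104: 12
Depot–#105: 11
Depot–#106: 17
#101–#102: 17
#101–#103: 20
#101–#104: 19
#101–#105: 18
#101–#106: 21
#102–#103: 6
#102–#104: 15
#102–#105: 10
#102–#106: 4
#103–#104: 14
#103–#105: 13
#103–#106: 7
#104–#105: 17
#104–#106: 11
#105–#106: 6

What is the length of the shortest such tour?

With 6 stops there are 6!/2 = 360 distinct round trips (a route and its reverse cost the same).
Depot → #101 → #102 → #103 → #104 → #105 → #106 → Depot: 7+17+6+14+17+6+17 = 84
Depot → #101 → #102 → #103 → #104 → #106 → #105 → Depot: 7+17+6+14+11+6+11 = 72
Depot → #101 → #102 → #103 → #105 → #104 → #106 → Depot: 7+17+6+13+17+11+17 = 88
Depot → #101 → #102 → #103 → #105 → #106 → #104 → Depot: 7+17+6+13+6+11+12 = 72
Depot → #101 → #102 → #103 → #106 → #104 → #105 → Depot: 7+17+6+7+11+17+11 = 76
Depot → #101 → #102 → #103 → #106 → #105 → #104 → Depot: 7+17+6+7+6+17+12 = 72
Depot → #101 → #102 → #104 → #103 → #105 → #106 → Depot: 7+17+15+14+13+6+17 = 89
Depot → #101 → #102 → #104 → #103 → #106 → #105 → Depot: 7+17+15+14+7+6+11 = 77
… (352 more)
Depot → #101 → #104 → #103 → #102 → #106 → #105 → Depot: 7+19+14+6+4+6+11 = 67  ← best
The minimum is 67.
One optimal route: Depot → #101 → #104 → #103 → #102 → #106 → #105 → Depot (or its reverse).

67 — the shortest possible round trip.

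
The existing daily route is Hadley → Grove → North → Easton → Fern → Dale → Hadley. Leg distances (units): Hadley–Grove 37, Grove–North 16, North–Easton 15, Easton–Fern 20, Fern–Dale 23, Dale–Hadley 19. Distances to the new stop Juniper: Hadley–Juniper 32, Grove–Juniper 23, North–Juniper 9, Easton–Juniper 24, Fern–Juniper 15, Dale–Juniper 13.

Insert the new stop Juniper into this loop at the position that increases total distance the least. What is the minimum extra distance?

+5 — insert Juniper between Fern and Dale.

Insertion cost between consecutive stops i–j is d(i,Juniper) + d(Juniper,j) − d(i,j):
  between Hadley and Grove: 32 + 23 − 37 = 18
  between Grove and North: 23 + 9 − 16 = 16
  between North and Easton: 9 + 24 − 15 = 18
  between Easton and Fern: 24 + 15 − 20 = 19
  between Fern and Dale: 15 + 13 − 23 = 5
  between Dale and Hadley: 13 + 32 − 19 = 26
Cheapest insertion is between Fern and Dale, adding 5.
New total = 130 + 5 = 135.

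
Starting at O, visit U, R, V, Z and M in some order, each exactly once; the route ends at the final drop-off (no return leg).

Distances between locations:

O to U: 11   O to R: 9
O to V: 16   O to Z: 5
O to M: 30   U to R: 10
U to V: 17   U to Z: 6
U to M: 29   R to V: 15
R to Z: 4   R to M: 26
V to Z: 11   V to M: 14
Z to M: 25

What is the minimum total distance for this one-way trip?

There are 5! = 120 possible orderings.
O - U - R - V - Z - M: 11+10+15+11+25 = 72
O - U - R - V - M - Z: 11+10+15+14+25 = 75
O - U - R - Z - V - M: 11+10+4+11+14 = 50
O - U - R - Z - M - V: 11+10+4+25+14 = 64
O - U - R - M - V - Z: 11+10+26+14+11 = 72
O - U - R - M - Z - V: 11+10+26+25+11 = 83
O - U - V - R - Z - M: 11+17+15+4+25 = 72
O - U - V - R - M - Z: 11+17+15+26+25 = 94
O - U - V - Z - R - M: 11+17+11+4+26 = 69
O - U - V - Z - M - R: 11+17+11+25+26 = 90
O - U - V - M - R - Z: 11+17+14+26+4 = 72
O - U - V - M - Z - R: 11+17+14+25+4 = 71
O - U - Z - R - V - M: 11+6+4+15+14 = 50
O - U - Z - R - M - V: 11+6+4+26+14 = 61
… (106 more)
The minimum is 50.
One shortest path: O → U → R → Z → V → M.

Shortest open route: 50.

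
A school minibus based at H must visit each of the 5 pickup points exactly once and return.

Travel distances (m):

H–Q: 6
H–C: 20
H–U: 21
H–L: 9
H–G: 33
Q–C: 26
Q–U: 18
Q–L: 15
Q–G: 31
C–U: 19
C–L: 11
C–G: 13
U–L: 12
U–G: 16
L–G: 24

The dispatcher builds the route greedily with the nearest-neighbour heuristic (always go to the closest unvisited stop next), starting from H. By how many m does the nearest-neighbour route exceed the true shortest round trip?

9 m longer than the optimal tour.

From H: Q=6, L=9, C=20, U=21, G=33 → choose Q (6).
From Q: L=15, U=18, C=26, G=31 → choose L (15).
From L: C=11, U=12, G=24 → choose C (11).
From C: G=13, U=19 → choose G (13).
From G: U=16 → choose U (16).
NN route H → Q → L → C → G → U → H costs 82.
Optimal: H → Q → U → G → C → L → H costs 73 (by enumerating all 60 distinct tours).
Excess = 82 − 73 = 9.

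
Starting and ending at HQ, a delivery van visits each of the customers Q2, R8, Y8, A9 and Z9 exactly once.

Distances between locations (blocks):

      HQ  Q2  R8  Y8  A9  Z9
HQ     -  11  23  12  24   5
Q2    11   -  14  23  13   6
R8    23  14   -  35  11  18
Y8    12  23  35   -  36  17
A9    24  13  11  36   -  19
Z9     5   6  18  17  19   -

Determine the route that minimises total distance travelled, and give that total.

HQ→Q2→R8→Y8→A9→Z9→HQ: 11+14+35+36+19+5 = 120
HQ→Q2→R8→Y8→Z9→A9→HQ: 11+14+35+17+19+24 = 120
HQ→Q2→R8→A9→Y8→Z9→HQ: 11+14+11+36+17+5 = 94
HQ→Q2→R8→A9→Z9→Y8→HQ: 11+14+11+19+17+12 = 84
HQ→Q2→R8→Z9→Y8→A9→HQ: 11+14+18+17+36+24 = 120
HQ→Q2→R8→Z9→A9→Y8→HQ: 11+14+18+19+36+12 = 110
HQ→Q2→Y8→R8→A9→Z9→HQ: 11+23+35+11+19+5 = 104
HQ→Q2→Y8→R8→Z9→A9→HQ: 11+23+35+18+19+24 = 130
HQ→Q2→Y8→A9→R8→Z9→HQ: 11+23+36+11+18+5 = 104
HQ→Q2→Y8→A9→Z9→R8→HQ: 11+23+36+19+18+23 = 130
HQ→Q2→Y8→Z9→R8→A9→HQ: 11+23+17+18+11+24 = 104
HQ→Q2→Y8→Z9→A9→R8→HQ: 11+23+17+19+11+23 = 104
HQ→Q2→A9→R8→Y8→Z9→HQ: 11+13+11+35+17+5 = 92
HQ→Q2→A9→R8→Z9→Y8→HQ: 11+13+11+18+17+12 = 82
… (46 more)
The minimum is 82.
One optimal route: HQ → Q2 → A9 → R8 → Z9 → Y8 → HQ (or its reverse).

Shortest round trip = 82 blocks.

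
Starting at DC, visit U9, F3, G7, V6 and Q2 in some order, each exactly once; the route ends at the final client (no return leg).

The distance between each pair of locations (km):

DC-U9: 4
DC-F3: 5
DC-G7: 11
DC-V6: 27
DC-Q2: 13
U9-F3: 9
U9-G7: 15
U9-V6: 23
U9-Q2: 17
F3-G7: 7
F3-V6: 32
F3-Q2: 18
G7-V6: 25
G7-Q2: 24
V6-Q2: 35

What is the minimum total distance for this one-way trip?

There are 5! = 120 possible orderings.
DC - U9 - F3 - G7 - V6 - Q2: 4+9+7+25+35 = 80
DC - U9 - F3 - G7 - Q2 - V6: 4+9+7+24+35 = 79
DC - U9 - F3 - V6 - G7 - Q2: 4+9+32+25+24 = 94
DC - U9 - F3 - V6 - Q2 - G7: 4+9+32+35+24 = 104
DC - U9 - F3 - Q2 - G7 - V6: 4+9+18+24+25 = 80
DC - U9 - F3 - Q2 - V6 - G7: 4+9+18+35+25 = 91
DC - U9 - G7 - F3 - V6 - Q2: 4+15+7+32+35 = 93
DC - U9 - G7 - F3 - Q2 - V6: 4+15+7+18+35 = 79
DC - U9 - G7 - V6 - F3 - Q2: 4+15+25+32+18 = 94
DC - U9 - G7 - V6 - Q2 - F3: 4+15+25+35+18 = 97
DC - U9 - G7 - Q2 - F3 - V6: 4+15+24+18+32 = 93
DC - U9 - G7 - Q2 - V6 - F3: 4+15+24+35+32 = 110
DC - U9 - V6 - F3 - G7 - Q2: 4+23+32+7+24 = 90
DC - U9 - V6 - F3 - Q2 - G7: 4+23+32+18+24 = 101
… (106 more)
DC - U9 - Q2 - F3 - G7 - V6: 4+17+18+7+25 = 71  ← best
The minimum is 71.
One shortest path: DC → U9 → Q2 → F3 → G7 → V6.

Shortest open route: 71 km.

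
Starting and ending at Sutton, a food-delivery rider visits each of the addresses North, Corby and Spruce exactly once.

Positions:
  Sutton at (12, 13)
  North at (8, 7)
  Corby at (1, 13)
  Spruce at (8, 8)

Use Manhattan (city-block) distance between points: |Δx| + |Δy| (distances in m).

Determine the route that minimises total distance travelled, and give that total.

34 m — the shortest possible round trip.

With 3 stops there are 3!/2 = 3 distinct round trips (a route and its reverse cost the same).
Sutton → North → Corby → Spruce → Sutton: 10+13+12+9 = 44
Sutton → North → Spruce → Corby → Sutton: 10+1+12+11 = 34
Sutton → Corby → North → Spruce → Sutton: 11+13+1+9 = 34
The minimum is 34.
One optimal route: Sutton → North → Spruce → Corby → Sutton (or its reverse).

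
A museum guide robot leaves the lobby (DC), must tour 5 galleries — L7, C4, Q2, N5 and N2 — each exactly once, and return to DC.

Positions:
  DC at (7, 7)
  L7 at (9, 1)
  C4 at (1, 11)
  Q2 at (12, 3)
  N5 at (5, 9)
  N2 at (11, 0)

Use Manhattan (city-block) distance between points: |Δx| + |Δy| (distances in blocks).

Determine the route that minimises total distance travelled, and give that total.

There are 60 distinct closed tours to check (reversals are equivalent).
DC→L7→C4→Q2→N5→N2→DC: 8+18+19+13+15+11 = 84
DC→L7→C4→Q2→N2→N5→DC: 8+18+19+4+15+4 = 68
DC→L7→C4→N5→Q2→N2→DC: 8+18+6+13+4+11 = 60
DC→L7→C4→N5→N2→Q2→DC: 8+18+6+15+4+9 = 60
DC→L7→C4→N2→Q2→N5→DC: 8+18+21+4+13+4 = 68
DC→L7→C4→N2→N5→Q2→DC: 8+18+21+15+13+9 = 84
DC→L7→Q2→C4→N5→N2→DC: 8+5+19+6+15+11 = 64
DC→L7→Q2→C4→N2→N5→DC: 8+5+19+21+15+4 = 72
DC→L7→Q2→N5→C4→N2→DC: 8+5+13+6+21+11 = 64
DC→L7→Q2→N5→N2→C4→DC: 8+5+13+15+21+10 = 72
DC→L7→Q2→N2→C4→N5→DC: 8+5+4+21+6+4 = 48
DC→L7→Q2→N2→N5→C4→DC: 8+5+4+15+6+10 = 48
DC→L7→N5→C4→Q2→N2→DC: 8+12+6+19+4+11 = 60
DC→L7→N5→C4→N2→Q2→DC: 8+12+6+21+4+9 = 60
… (46 more)
DC→L7→N2→Q2→C4→N5→DC: 8+3+4+19+6+4 = 44  ← best
The minimum is 44.
One optimal route: DC → L7 → N2 → Q2 → C4 → N5 → DC (or its reverse).

Shortest round trip = 44 blocks.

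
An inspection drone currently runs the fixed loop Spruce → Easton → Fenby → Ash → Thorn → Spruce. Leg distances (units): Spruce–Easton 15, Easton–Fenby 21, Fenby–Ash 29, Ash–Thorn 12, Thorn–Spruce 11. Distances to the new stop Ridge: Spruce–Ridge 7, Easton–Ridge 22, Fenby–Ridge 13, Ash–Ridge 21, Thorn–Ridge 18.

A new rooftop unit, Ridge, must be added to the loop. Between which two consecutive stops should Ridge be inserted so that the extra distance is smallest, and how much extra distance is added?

Insertion cost between consecutive stops i–j is d(i,Ridge) + d(Ridge,j) − d(i,j):
  between Spruce and Easton: 7 + 22 − 15 = 14
  between Easton and Fenby: 22 + 13 − 21 = 14
  between Fenby and Ash: 13 + 21 − 29 = 5
  between Ash and Thorn: 21 + 18 − 12 = 27
  between Thorn and Spruce: 18 + 7 − 11 = 14
Cheapest insertion is between Fenby and Ash, adding 5.
New total = 88 + 5 = 93.

Adding 5 by placing Ridge on the Fenby–Ash leg.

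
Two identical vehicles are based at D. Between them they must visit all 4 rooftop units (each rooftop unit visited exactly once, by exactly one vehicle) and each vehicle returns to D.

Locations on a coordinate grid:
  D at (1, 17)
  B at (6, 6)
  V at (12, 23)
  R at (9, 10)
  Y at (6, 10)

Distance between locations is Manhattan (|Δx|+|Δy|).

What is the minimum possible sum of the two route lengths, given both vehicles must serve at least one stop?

72 — the smallest possible combined total.

There are 2^3 − 1 = 7 ways to divide the 4 stops into two non-empty groups. For each, the best each vehicle can do is its own shortest tour through its group:
  {B} + {V, R, Y}: 32 + 48 = 80
  {V} + {B, R, Y}: 34 + 38 = 72
  {B, V} + {R, Y}: 56 + 30 = 86
  {R} + {B, V, Y}: 30 + 56 = 86
  {B, R} + {V, Y}: 38 + 48 = 86
  {V, R} + {B, Y}: 48 + 32 = 80
  … (7 splits in total)
Best: vehicle 1 D → V → D = 34; vehicle 2 D → B → R → Y → D = 38; combined 72.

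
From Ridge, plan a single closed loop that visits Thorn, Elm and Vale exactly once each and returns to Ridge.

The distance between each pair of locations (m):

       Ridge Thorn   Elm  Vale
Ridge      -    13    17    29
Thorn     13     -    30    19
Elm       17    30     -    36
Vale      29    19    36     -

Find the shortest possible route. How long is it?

Minimum total distance: 85 m.

Ridge → Thorn → Elm → Vale → Ridge: 13+30+36+29 = 108
Ridge → Thorn → Vale → Elm → Ridge: 13+19+36+17 = 85
Ridge → Elm → Thorn → Vale → Ridge: 17+30+19+29 = 95
The minimum is 85.
One optimal route: Ridge → Thorn → Vale → Elm → Ridge (or its reverse).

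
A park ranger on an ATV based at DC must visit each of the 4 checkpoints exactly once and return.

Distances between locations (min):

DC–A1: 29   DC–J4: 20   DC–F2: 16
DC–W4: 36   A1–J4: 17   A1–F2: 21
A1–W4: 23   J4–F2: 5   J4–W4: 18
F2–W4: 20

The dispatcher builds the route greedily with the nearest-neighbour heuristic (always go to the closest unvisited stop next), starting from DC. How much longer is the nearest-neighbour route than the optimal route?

The nearest-neighbour route is 6 min longer than optimal.

From DC: F2=16, J4=20, A1=29, W4=36 → choose F2 (16).
From F2: J4=5, W4=20, A1=21 → choose J4 (5).
From J4: A1=17, W4=18 → choose A1 (17).
From A1: W4=23 → choose W4 (23).
NN route DC → F2 → J4 → A1 → W4 → DC costs 97.
Optimal: DC → A1 → W4 → J4 → F2 → DC costs 91 (by enumerating all 12 distinct tours).
Excess = 97 − 91 = 6.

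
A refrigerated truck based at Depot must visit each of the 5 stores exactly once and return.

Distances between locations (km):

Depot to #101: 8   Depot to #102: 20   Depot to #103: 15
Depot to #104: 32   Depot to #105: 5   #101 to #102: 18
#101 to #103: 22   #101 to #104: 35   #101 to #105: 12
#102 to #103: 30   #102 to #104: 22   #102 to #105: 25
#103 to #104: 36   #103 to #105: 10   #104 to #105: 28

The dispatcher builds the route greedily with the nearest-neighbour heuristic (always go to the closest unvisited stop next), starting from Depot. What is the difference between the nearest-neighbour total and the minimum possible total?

Depot: #105=5, #101=8, #103=15, #102=20, #104=32 ⇒ #105
#105: #103=10, #101=12, #102=25, #104=28 ⇒ #103
#103: #101=22, #102=30, #104=36 ⇒ #101
#101: #102=18, #104=35 ⇒ #102
#102: #104=22 ⇒ #104
NN route Depot → #105 → #103 → #101 → #102 → #104 → Depot costs 109.
Optimal: Depot → #101 → #102 → #104 → #103 → #105 → Depot costs 99 (by enumerating all 60 distinct tours).
Excess = 109 − 99 = 10.

10 km longer than the optimal tour.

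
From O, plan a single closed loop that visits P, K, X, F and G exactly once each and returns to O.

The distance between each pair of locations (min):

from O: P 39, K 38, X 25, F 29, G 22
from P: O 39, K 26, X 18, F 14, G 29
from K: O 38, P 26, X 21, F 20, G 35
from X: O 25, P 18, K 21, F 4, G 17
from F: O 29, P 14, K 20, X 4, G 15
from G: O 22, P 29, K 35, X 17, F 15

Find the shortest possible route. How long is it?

O - P - K - X - F - G - O: 39+26+21+4+15+22 = 127
O - P - K - X - G - F - O: 39+26+21+17+15+29 = 147
O - P - K - F - X - G - O: 39+26+20+4+17+22 = 128
O - P - K - F - G - X - O: 39+26+20+15+17+25 = 142
O - P - K - G - X - F - O: 39+26+35+17+4+29 = 150
O - P - K - G - F - X - O: 39+26+35+15+4+25 = 144
O - P - X - K - F - G - O: 39+18+21+20+15+22 = 135
O - P - X - K - G - F - O: 39+18+21+35+15+29 = 157
O - P - X - F - K - G - O: 39+18+4+20+35+22 = 138
O - P - X - F - G - K - O: 39+18+4+15+35+38 = 149
O - P - X - G - K - F - O: 39+18+17+35+20+29 = 158
O - P - X - G - F - K - O: 39+18+17+15+20+38 = 147
O - P - F - K - X - G - O: 39+14+20+21+17+22 = 133
O - P - F - K - G - X - O: 39+14+20+35+17+25 = 150
… (46 more)
O - K - P - F - X - G - O: 38+26+14+4+17+22 = 121  ← best
The minimum is 121.
One optimal route: O → K → P → F → X → G → O (or its reverse).

Minimum total distance: 121 min.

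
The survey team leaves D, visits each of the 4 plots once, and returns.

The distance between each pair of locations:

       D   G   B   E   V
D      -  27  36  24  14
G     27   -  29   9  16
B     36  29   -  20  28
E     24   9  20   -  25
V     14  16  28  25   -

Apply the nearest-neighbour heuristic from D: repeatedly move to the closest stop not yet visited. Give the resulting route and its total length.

Total distance 95 via the nearest-neighbour route D → V → G → E → B → D.

From D: distances to unvisited — V=14, E=24, G=27, B=36. Nearest is V (14).
From V: distances to unvisited — G=16, E=25, B=28. Nearest is G (16).
From G: distances to unvisited — E=9, B=29. Nearest is E (9).
From E: distances to unvisited — B=20. Nearest is B (20).
Return B→D: 36.
Total = 14 + 16 + 9 + 20 + 36 = 95.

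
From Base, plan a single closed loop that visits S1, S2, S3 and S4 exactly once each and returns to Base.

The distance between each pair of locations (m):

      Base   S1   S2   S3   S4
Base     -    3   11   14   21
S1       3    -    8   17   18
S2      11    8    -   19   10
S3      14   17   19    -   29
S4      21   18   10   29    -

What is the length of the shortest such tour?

There are 12 distinct closed tours to check (reversals are equivalent).
Base - S1 - S2 - S3 - S4 - Base: 3+8+19+29+21 = 80
Base - S1 - S2 - S4 - S3 - Base: 3+8+10+29+14 = 64
Base - S1 - S3 - S2 - S4 - Base: 3+17+19+10+21 = 70
Base - S1 - S3 - S4 - S2 - Base: 3+17+29+10+11 = 70
Base - S1 - S4 - S2 - S3 - Base: 3+18+10+19+14 = 64
Base - S1 - S4 - S3 - S2 - Base: 3+18+29+19+11 = 80
Base - S2 - S1 - S3 - S4 - Base: 11+8+17+29+21 = 86
Base - S2 - S1 - S4 - S3 - Base: 11+8+18+29+14 = 80
Base - S2 - S3 - S1 - S4 - Base: 11+19+17+18+21 = 86
Base - S2 - S4 - S1 - S3 - Base: 11+10+18+17+14 = 70
Base - S3 - S1 - S2 - S4 - Base: 14+17+8+10+21 = 70
Base - S3 - S2 - S1 - S4 - Base: 14+19+8+18+21 = 80
The minimum is 64.
One optimal route: Base → S1 → S2 → S4 → S3 → Base (or its reverse).

Shortest round trip = 64 m.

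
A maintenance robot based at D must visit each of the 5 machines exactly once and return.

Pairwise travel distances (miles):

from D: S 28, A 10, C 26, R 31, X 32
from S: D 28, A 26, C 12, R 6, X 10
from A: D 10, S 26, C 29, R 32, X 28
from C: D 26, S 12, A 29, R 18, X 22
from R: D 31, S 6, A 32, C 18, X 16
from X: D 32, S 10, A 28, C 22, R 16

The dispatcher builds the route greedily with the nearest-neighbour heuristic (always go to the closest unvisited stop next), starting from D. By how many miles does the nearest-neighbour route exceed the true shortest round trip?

8 miles longer than the optimal tour.

From D: A=10, C=26, S=28, R=31, X=32 → choose A (10).
From A: S=26, X=28, C=29, R=32 → choose S (26).
From S: R=6, X=10, C=12 → choose R (6).
From R: X=16, C=18 → choose X (16).
From X: C=22 → choose C (22).
NN route D → A → S → R → X → C → D costs 106.
Optimal: D → A → X → S → R → C → D costs 98 (by enumerating all 60 distinct tours).
Excess = 106 − 98 = 8.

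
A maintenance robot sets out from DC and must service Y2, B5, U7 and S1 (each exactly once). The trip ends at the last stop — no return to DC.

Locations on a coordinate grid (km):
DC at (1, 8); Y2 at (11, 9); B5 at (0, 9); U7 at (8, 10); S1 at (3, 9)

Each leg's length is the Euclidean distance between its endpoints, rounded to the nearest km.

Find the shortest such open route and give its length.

Minimum one-way distance = 12 km.

There are 4! = 24 possible orderings.
DC → Y2 → B5 → U7 → S1: 10+11+8+5 = 34
DC → Y2 → B5 → S1 → U7: 10+11+3+5 = 29
DC → Y2 → U7 → B5 → S1: 10+3+8+3 = 24
DC → Y2 → U7 → S1 → B5: 10+3+5+3 = 21
DC → Y2 → S1 → B5 → U7: 10+8+3+8 = 29
DC → Y2 → S1 → U7 → B5: 10+8+5+8 = 31
DC → B5 → Y2 → U7 → S1: 1+11+3+5 = 20
DC → B5 → Y2 → S1 → U7: 1+11+8+5 = 25
DC → B5 → U7 → Y2 → S1: 1+8+3+8 = 20
DC → B5 → U7 → S1 → Y2: 1+8+5+8 = 22
DC → B5 → S1 → Y2 → U7: 1+3+8+3 = 15
DC → B5 → S1 → U7 → Y2: 1+3+5+3 = 12
DC → U7 → Y2 → B5 → S1: 7+3+11+3 = 24
DC → U7 → Y2 → S1 → B5: 7+3+8+3 = 21
… (10 more)
The minimum is 12.
One shortest path: DC → B5 → S1 → U7 → Y2.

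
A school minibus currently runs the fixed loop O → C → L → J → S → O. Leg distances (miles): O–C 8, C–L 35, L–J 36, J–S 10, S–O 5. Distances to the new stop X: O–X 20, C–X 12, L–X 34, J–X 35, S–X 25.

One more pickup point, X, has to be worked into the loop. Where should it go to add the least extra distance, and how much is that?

+11 miles — insert X between C and L.

Insertion cost between consecutive stops i–j is d(i,X) + d(X,j) − d(i,j):
  between O and C: 20 + 12 − 8 = 24
  between C and L: 12 + 34 − 35 = 11
  between L and J: 34 + 35 − 36 = 33
  between J and S: 35 + 25 − 10 = 50
  between S and O: 25 + 20 − 5 = 40
Cheapest insertion is between C and L, adding 11.
New total = 94 + 11 = 105.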